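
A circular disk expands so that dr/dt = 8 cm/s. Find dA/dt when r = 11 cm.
176π cm²/s

A = πr²
dA/dt = 2πr · dr/dt = 2π(11)(8) = 176π cm²/s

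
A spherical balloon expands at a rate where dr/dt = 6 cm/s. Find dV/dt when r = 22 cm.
11616π cm³/s

V = (4/3)πr³
dV/dt = dV/dr · dr/dt = 4πr² · 6
At r = 22: dV/dt = 11616π cm³/s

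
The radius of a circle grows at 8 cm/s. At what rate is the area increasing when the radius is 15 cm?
240π cm²/s

A = πr²
dA/dt = 2πr · dr/dt = 2π(15)(8) = 240π cm²/s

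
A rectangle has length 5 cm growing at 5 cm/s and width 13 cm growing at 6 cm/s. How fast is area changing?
95 cm²/s

A = lw
dA/dt = w·dl/dt + l·dw/dt = 13·5 + 5·6 = 95 cm²/s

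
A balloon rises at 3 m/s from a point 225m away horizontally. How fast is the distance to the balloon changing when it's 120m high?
24/17 ≈ 1.412 m/s

z² = 225² + y²
z = √(225² + 120²) = 255
dz/dt = y/z · dy/dt = 120/255 · 3 = 24/17 ≈ 1.412 m/s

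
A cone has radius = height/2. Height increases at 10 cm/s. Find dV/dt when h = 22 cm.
1210π cm³/s

V = (1/3)π(h/2)²h = πh³/12
dV/dt = πh²/4 · 10
At h = 22: dV/dt = 1210π cm³/s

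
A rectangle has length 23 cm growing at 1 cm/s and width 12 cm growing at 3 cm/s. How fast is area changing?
81 cm²/s

A = lw
dA/dt = w·dl/dt + l·dw/dt = 12·1 + 23·3 = 81 cm²/s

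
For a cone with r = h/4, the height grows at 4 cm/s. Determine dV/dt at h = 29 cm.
841π/4 cm³/s

V = (1/3)π(h/4)²h = πh³/48
dV/dt = πh²/16 · 4
At h = 29: dV/dt = 841π/4 cm³/s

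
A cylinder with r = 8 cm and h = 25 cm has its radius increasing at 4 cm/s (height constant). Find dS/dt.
328π cm²/s

S = 2πrh + 2πr² (lateral + bases)
dS/dt = (2πh + 4πr)·dr/dt = (2π·25 + 4π·8)·4
= 328π cm²/s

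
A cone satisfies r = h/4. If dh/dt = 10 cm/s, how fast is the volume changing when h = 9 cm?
405π/8 cm³/s

V = (1/3)π(h/4)²h = πh³/48
dV/dt = πh²/16 · 10
At h = 9: dV/dt = 405π/8 cm³/s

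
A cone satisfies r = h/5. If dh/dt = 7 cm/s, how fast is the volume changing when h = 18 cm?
2268π/25 cm³/s

V = (1/3)π(h/5)²h = πh³/75
dV/dt = πh²/25 · 7
At h = 18: dV/dt = 2268π/25 cm³/s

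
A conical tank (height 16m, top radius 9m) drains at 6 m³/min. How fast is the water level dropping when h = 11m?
512/(3267π) ≈ 0.04989 m/min

r/h = 9/16, so r = (9/16)h
V = (1/3)πr²h = (1/3)π((9/16)h)²h = (27/256)πh³
dV/dh = (81/256)πh²
dh/dt = (dV/dt)/(dV/dh) = -6/((81/256)π·11²) = -512/(3267π) m/min
The level is dropping at 512/(3267π) ≈ 0.04989 m/min.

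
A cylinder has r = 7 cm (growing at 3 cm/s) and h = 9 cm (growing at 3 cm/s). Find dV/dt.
525π cm³/s

V = πr²h
dV/dt = 2πrh·dr/dt + πr²·dh/dt
= 2π(7)(9)(3) + π(7)²(3)
= 525π cm³/s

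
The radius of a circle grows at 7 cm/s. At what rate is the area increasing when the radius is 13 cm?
182π cm²/s

A = πr²
dA/dt = 2πr · dr/dt = 2π(13)(7) = 182π cm²/s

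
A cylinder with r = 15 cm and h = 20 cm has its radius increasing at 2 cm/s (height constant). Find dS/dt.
200π cm²/s

S = 2πrh + 2πr² (lateral + bases)
dS/dt = (2πh + 4πr)·dr/dt = (2π·20 + 4π·15)·2
= 200π cm²/s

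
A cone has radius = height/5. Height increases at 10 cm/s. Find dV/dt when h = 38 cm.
2888π/5 cm³/s

V = (1/3)π(h/5)²h = πh³/75
dV/dt = πh²/25 · 10
At h = 38: dV/dt = 2888π/5 cm³/s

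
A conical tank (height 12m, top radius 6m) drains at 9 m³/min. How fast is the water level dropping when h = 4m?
9/(4π) ≈ 0.7162 m/min

r/h = 6/12, so r = (1/2)h
V = (1/3)πr²h = (1/3)π((1/2)h)²h = (1/12)πh³
dV/dh = (1/4)πh²
dh/dt = (dV/dt)/(dV/dh) = -9/((1/4)π·4²) = -9/(4π) m/min
The level is dropping at 9/(4π) ≈ 0.7162 m/min.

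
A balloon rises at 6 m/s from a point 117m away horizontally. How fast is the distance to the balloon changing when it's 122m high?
732√28573/28573 ≈ 4.33 m/s

z² = 117² + y²
z = √(117² + 122²) = √28573
dz/dt = y/z · dy/dt = 122/√28573 · 6 = 732√28573/28573 ≈ 4.33 m/s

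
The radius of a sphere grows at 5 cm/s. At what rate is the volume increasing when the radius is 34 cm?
23120π cm³/s

V = (4/3)πr³
dV/dt = dV/dr · dr/dt = 4πr² · 5
At r = 34: dV/dt = 23120π cm³/s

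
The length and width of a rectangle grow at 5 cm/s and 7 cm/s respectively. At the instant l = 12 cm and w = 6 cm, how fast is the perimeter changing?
24 cm/s

P = 2(l + w)
dP/dt = 2(dl/dt + dw/dt) = 2(5 + 7) = 24 cm/s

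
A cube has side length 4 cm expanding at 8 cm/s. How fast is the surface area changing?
384 cm²/s

A = 6s²
dA/dt = 12s · ds/dt = 12·4·8 = 384 cm²/s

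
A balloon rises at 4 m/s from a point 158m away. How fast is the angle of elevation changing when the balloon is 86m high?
0.01953 rad/s

tan(θ) = y/158
sec²(θ) · dθ/dt = (1/158) · dy/dt
dθ/dt = cos²(θ)/158 · 4 = 158/(158² + 86²) · 4
dθ/dt = 0.01953 rad/s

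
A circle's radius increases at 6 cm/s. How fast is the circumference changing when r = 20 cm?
12π cm/s

C = 2πr
dC/dt = 2π · dr/dt = 2π · 6 = 12π cm/s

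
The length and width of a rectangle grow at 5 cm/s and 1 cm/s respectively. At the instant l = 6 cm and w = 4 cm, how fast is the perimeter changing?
12 cm/s

P = 2(l + w)
dP/dt = 2(dl/dt + dw/dt) = 2(5 + 1) = 12 cm/s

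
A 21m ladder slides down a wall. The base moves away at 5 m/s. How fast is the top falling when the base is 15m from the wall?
25√6/12 ≈ 5.103 m/s

x² + y² = 21²
2x·dx/dt + 2y·dy/dt = 0
dy/dt = -x/y · dx/dt = -15/(6√6) · 5 = -25√6/12 m/s
The top is descending at 25√6/12 ≈ 5.103 m/s.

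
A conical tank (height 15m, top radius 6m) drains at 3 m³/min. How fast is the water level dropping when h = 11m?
75/(484π) ≈ 0.04932 m/min

r/h = 6/15, so r = (2/5)h
V = (1/3)πr²h = (1/3)π((2/5)h)²h = (4/75)πh³
dV/dh = (4/25)πh²
dh/dt = (dV/dt)/(dV/dh) = -3/((4/25)π·11²) = -75/(484π) m/min
The level is dropping at 75/(484π) ≈ 0.04932 m/min.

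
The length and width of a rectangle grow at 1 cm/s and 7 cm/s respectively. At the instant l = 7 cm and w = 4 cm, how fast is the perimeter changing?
16 cm/s

P = 2(l + w)
dP/dt = 2(dl/dt + dw/dt) = 2(1 + 7) = 16 cm/s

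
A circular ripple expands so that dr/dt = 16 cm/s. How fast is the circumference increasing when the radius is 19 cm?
32π cm/s

C = 2πr
dC/dt = 2π · dr/dt = 2π · 16 = 32π cm/s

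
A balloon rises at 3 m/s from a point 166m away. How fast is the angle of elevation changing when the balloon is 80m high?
0.014666 rad/s

tan(θ) = y/166
sec²(θ) · dθ/dt = (1/166) · dy/dt
dθ/dt = cos²(θ)/166 · 3 = 166/(166² + 80²) · 3
dθ/dt = 0.014666 rad/s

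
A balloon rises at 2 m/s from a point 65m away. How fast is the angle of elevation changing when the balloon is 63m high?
0.015865 rad/s

tan(θ) = y/65
sec²(θ) · dθ/dt = (1/65) · dy/dt
dθ/dt = cos²(θ)/65 · 2 = 65/(65² + 63²) · 2
dθ/dt = 0.015865 rad/s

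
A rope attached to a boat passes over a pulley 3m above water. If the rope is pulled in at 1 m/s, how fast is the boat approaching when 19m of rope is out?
19√22/88 ≈ 1.013 m/s

rope² = x² + 3²
x = √(19² - 3²) = 4√22
dx/dt = (rope/x) · d(rope)/dt = (19/(4√22)) · (-1) = -19√22/88 m/s
The boat approaches at 19√22/88 ≈ 1.013 m/s.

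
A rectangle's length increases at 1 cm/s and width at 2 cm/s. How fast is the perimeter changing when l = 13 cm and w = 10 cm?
6 cm/s

P = 2(l + w)
dP/dt = 2(dl/dt + dw/dt) = 2(1 + 2) = 6 cm/s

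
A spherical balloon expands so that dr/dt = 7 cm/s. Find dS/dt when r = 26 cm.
1456π cm²/s

S = 4πr²
dS/dt = dS/dr · dr/dt = 8πr · 7
At r = 26: dS/dt = 1456π cm²/s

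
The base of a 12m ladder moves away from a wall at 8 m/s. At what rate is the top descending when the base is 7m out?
56√95/95 ≈ 5.745 m/s

x² + y² = 12²
2x·dx/dt + 2y·dy/dt = 0
dy/dt = -x/y · dx/dt = -7/√95 · 8 = -56√95/95 m/s
The top is descending at 56√95/95 ≈ 5.745 m/s.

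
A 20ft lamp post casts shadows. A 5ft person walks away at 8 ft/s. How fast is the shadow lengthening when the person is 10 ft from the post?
8/3 ft/s

By similar triangles: 20/(x+s) = 5/s
Solving: s = 5x/15
ds/dt = 5/15 · dx/dt = 1/3 · 8 = 8/3 ft/s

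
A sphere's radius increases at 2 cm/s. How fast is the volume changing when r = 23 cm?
4232π cm³/s

V = (4/3)πr³
dV/dt = dV/dr · dr/dt = 4πr² · 2
At r = 23: dV/dt = 4232π cm³/s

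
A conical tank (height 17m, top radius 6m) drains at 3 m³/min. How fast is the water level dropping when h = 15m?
289/(2700π) ≈ 0.03407 m/min

r/h = 6/17, so r = (6/17)h
V = (1/3)πr²h = (1/3)π((6/17)h)²h = (12/289)πh³
dV/dh = (36/289)πh²
dh/dt = (dV/dt)/(dV/dh) = -3/((36/289)π·15²) = -289/(2700π) m/min
The level is dropping at 289/(2700π) ≈ 0.03407 m/min.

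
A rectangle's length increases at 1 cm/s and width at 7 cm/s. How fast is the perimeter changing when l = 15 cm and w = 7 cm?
16 cm/s

P = 2(l + w)
dP/dt = 2(dl/dt + dw/dt) = 2(1 + 7) = 16 cm/s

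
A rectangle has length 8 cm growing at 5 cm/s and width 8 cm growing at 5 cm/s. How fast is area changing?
80 cm²/s

A = lw
dA/dt = w·dl/dt + l·dw/dt = 8·5 + 8·5 = 80 cm²/s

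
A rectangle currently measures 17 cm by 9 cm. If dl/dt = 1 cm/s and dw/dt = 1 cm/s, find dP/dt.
4 cm/s

P = 2(l + w)
dP/dt = 2(dl/dt + dw/dt) = 2(1 + 1) = 4 cm/s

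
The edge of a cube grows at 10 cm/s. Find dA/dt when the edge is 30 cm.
3600 cm²/s

A = 6s²
dA/dt = 12s · ds/dt = 12·30·10 = 3600 cm²/s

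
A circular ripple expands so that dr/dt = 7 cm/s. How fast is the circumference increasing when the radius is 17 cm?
14π cm/s

C = 2πr
dC/dt = 2π · dr/dt = 2π · 7 = 14π cm/s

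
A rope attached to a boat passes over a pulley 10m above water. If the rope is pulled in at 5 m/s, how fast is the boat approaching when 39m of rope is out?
195√29/203 ≈ 5.173 m/s

rope² = x² + 10²
x = √(39² - 10²) = 7√29
dx/dt = (rope/x) · d(rope)/dt = (39/(7√29)) · (-5) = -195√29/203 m/s
The boat approaches at 195√29/203 ≈ 5.173 m/s.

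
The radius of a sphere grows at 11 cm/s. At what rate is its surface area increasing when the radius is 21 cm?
1848π cm²/s

S = 4πr²
dS/dt = dS/dr · dr/dt = 8πr · 11
At r = 21: dS/dt = 1848π cm²/s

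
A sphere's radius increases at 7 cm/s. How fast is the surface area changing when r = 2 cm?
112π cm²/s

S = 4πr²
dS/dt = dS/dr · dr/dt = 8πr · 7
At r = 2: dS/dt = 112π cm²/s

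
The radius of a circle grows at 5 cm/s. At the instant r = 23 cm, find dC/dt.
10π cm/s

C = 2πr
dC/dt = 2π · dr/dt = 2π · 5 = 10π cm/s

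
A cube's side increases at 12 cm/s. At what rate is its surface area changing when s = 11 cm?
1584 cm²/s

A = 6s²
dA/dt = 12s · ds/dt = 12·11·12 = 1584 cm²/s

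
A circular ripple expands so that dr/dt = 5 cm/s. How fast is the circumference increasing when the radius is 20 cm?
10π cm/s

C = 2πr
dC/dt = 2π · dr/dt = 2π · 5 = 10π cm/s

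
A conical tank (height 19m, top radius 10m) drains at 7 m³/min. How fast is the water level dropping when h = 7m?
361/(700π) ≈ 0.1642 m/min

r/h = 10/19, so r = (10/19)h
V = (1/3)πr²h = (1/3)π((10/19)h)²h = (100/1083)πh³
dV/dh = (100/361)πh²
dh/dt = (dV/dt)/(dV/dh) = -7/((100/361)π·7²) = -361/(700π) m/min
The level is dropping at 361/(700π) ≈ 0.1642 m/min.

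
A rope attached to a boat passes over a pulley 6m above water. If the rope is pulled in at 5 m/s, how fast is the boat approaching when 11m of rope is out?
11√85/17 ≈ 5.966 m/s

rope² = x² + 6²
x = √(11² - 6²) = √85
dx/dt = (rope/x) · d(rope)/dt = (11/√85) · (-5) = -11√85/17 m/s
The boat approaches at 11√85/17 ≈ 5.966 m/s.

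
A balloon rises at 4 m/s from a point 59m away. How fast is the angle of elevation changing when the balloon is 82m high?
0.023126 rad/s

tan(θ) = y/59
sec²(θ) · dθ/dt = (1/59) · dy/dt
dθ/dt = cos²(θ)/59 · 4 = 59/(59² + 82²) · 4
dθ/dt = 0.023126 rad/s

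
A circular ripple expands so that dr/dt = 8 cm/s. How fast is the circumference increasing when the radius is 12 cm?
16π cm/s

C = 2πr
dC/dt = 2π · dr/dt = 2π · 8 = 16π cm/s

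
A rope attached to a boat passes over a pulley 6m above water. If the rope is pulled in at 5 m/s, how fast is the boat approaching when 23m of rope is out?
115√493/493 ≈ 5.179 m/s

rope² = x² + 6²
x = √(23² - 6²) = √493
dx/dt = (rope/x) · d(rope)/dt = (23/√493) · (-5) = -115√493/493 m/s
The boat approaches at 115√493/493 ≈ 5.179 m/s.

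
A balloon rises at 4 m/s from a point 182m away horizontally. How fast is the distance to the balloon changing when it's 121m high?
484√47765/47765 ≈ 2.215 m/s

z² = 182² + y²
z = √(182² + 121²) = √47765
dz/dt = y/z · dy/dt = 121/√47765 · 4 = 484√47765/47765 ≈ 2.215 m/s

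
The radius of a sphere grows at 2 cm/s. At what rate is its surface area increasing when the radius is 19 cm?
304π cm²/s

S = 4πr²
dS/dt = dS/dr · dr/dt = 8πr · 2
At r = 19: dS/dt = 304π cm²/s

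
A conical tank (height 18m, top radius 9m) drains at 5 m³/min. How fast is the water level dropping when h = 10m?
1/(5π) ≈ 0.06366 m/min

r/h = 9/18, so r = (1/2)h
V = (1/3)πr²h = (1/3)π((1/2)h)²h = (1/12)πh³
dV/dh = (1/4)πh²
dh/dt = (dV/dt)/(dV/dh) = -5/((1/4)π·10²) = -1/(5π) m/min
The level is dropping at 1/(5π) ≈ 0.06366 m/min.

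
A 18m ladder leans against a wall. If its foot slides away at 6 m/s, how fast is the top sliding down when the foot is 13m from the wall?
78√155/155 ≈ 6.265 m/s

x² + y² = 18²
2x·dx/dt + 2y·dy/dt = 0
dy/dt = -x/y · dx/dt = -13/√155 · 6 = -78√155/155 m/s
The top is descending at 78√155/155 ≈ 6.265 m/s.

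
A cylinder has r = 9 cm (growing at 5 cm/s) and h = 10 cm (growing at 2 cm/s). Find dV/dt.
1062π cm³/s

V = πr²h
dV/dt = 2πrh·dr/dt + πr²·dh/dt
= 2π(9)(10)(5) + π(9)²(2)
= 1062π cm³/s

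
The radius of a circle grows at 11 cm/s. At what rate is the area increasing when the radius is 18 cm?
396π cm²/s

A = πr²
dA/dt = 2πr · dr/dt = 2π(18)(11) = 396π cm²/s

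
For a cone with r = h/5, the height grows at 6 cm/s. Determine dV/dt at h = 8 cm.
384π/25 cm³/s

V = (1/3)π(h/5)²h = πh³/75
dV/dt = πh²/25 · 6
At h = 8: dV/dt = 384π/25 cm³/s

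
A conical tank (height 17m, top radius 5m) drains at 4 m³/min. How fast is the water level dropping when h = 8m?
289/(400π) ≈ 0.23 m/min

r/h = 5/17, so r = (5/17)h
V = (1/3)πr²h = (1/3)π((5/17)h)²h = (25/867)πh³
dV/dh = (25/289)πh²
dh/dt = (dV/dt)/(dV/dh) = -4/((25/289)π·8²) = -289/(400π) m/min
The level is dropping at 289/(400π) ≈ 0.23 m/min.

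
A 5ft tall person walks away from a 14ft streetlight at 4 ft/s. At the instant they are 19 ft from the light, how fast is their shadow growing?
20/9 ft/s

By similar triangles: 14/(x+s) = 5/s
Solving: s = 5x/9
ds/dt = 5/9 · dx/dt = 5/9 · 4 = 20/9 ft/s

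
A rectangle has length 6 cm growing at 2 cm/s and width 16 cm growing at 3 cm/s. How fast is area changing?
50 cm²/s

A = lw
dA/dt = w·dl/dt + l·dw/dt = 16·2 + 6·3 = 50 cm²/s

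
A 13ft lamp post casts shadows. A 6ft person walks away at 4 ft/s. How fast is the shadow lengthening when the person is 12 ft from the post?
24/7 ft/s

By similar triangles: 13/(x+s) = 6/s
Solving: s = 6x/7
ds/dt = 6/7 · dx/dt = 6/7 · 4 = 24/7 ft/s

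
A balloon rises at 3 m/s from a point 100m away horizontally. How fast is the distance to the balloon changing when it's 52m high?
39√794/794 ≈ 1.384 m/s

z² = 100² + y²
z = √(100² + 52²) = 4√794
dz/dt = y/z · dy/dt = 52/(4√794) · 3 = 39√794/794 ≈ 1.384 m/s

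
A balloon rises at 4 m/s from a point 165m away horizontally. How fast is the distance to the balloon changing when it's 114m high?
152√4469/4469 ≈ 2.274 m/s

z² = 165² + y²
z = √(165² + 114²) = 3√4469
dz/dt = y/z · dy/dt = 114/(3√4469) · 4 = 152√4469/4469 ≈ 2.274 m/s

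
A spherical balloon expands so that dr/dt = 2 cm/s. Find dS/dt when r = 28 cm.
448π cm²/s

S = 4πr²
dS/dt = dS/dr · dr/dt = 8πr · 2
At r = 28: dS/dt = 448π cm²/s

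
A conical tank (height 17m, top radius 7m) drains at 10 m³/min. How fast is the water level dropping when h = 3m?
2890/(441π) ≈ 2.086 m/min

r/h = 7/17, so r = (7/17)h
V = (1/3)πr²h = (1/3)π((7/17)h)²h = (49/867)πh³
dV/dh = (49/289)πh²
dh/dt = (dV/dt)/(dV/dh) = -10/((49/289)π·3²) = -2890/(441π) m/min
The level is dropping at 2890/(441π) ≈ 2.086 m/min.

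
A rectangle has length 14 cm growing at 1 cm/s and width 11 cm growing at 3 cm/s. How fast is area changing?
53 cm²/s

A = lw
dA/dt = w·dl/dt + l·dw/dt = 11·1 + 14·3 = 53 cm²/s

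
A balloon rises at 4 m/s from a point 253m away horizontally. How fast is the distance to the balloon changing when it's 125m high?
250√79634/39817 ≈ 1.772 m/s

z² = 253² + y²
z = √(253² + 125²) = √79634
dz/dt = y/z · dy/dt = 125/√79634 · 4 = 250√79634/39817 ≈ 1.772 m/s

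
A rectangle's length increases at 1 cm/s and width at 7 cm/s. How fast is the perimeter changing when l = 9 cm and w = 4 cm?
16 cm/s

P = 2(l + w)
dP/dt = 2(dl/dt + dw/dt) = 2(1 + 7) = 16 cm/s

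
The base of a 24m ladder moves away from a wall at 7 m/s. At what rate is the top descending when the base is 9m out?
21√55/55 ≈ 2.832 m/s

x² + y² = 24²
2x·dx/dt + 2y·dy/dt = 0
dy/dt = -x/y · dx/dt = -9/(3√55) · 7 = -21√55/55 m/s
The top is descending at 21√55/55 ≈ 2.832 m/s.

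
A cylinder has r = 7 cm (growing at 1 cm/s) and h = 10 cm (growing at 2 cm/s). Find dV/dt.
238π cm³/s

V = πr²h
dV/dt = 2πrh·dr/dt + πr²·dh/dt
= 2π(7)(10)(1) + π(7)²(2)
= 238π cm³/s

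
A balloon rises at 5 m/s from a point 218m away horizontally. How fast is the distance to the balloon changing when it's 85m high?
425√54749/54749 ≈ 1.816 m/s

z² = 218² + y²
z = √(218² + 85²) = √54749
dz/dt = y/z · dy/dt = 85/√54749 · 5 = 425√54749/54749 ≈ 1.816 m/s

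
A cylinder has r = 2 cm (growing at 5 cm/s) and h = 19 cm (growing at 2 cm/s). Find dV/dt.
388π cm³/s

V = πr²h
dV/dt = 2πrh·dr/dt + πr²·dh/dt
= 2π(2)(19)(5) + π(2)²(2)
= 388π cm³/s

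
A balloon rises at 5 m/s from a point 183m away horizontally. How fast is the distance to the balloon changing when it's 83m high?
415√40378/40378 ≈ 2.065 m/s

z² = 183² + y²
z = √(183² + 83²) = √40378
dz/dt = y/z · dy/dt = 83/√40378 · 5 = 415√40378/40378 ≈ 2.065 m/s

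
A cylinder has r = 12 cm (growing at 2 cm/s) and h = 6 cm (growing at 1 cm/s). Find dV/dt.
432π cm³/s

V = πr²h
dV/dt = 2πrh·dr/dt + πr²·dh/dt
= 2π(12)(6)(2) + π(12)²(1)
= 432π cm³/s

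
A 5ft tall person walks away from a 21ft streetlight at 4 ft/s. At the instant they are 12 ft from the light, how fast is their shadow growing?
5/4 ft/s

By similar triangles: 21/(x+s) = 5/s
Solving: s = 5x/16
ds/dt = 5/16 · dx/dt = 5/16 · 4 = 5/4 ft/s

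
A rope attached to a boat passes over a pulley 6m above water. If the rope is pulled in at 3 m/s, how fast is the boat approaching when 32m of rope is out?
48√247/247 ≈ 3.054 m/s

rope² = x² + 6²
x = √(32² - 6²) = 2√247
dx/dt = (rope/x) · d(rope)/dt = (32/(2√247)) · (-3) = -48√247/247 m/s
The boat approaches at 48√247/247 ≈ 3.054 m/s.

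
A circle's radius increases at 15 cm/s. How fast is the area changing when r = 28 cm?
840π cm²/s

A = πr²
dA/dt = 2πr · dr/dt = 2π(28)(15) = 840π cm²/s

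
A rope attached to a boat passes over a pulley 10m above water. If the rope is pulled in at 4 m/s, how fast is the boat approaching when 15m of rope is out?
12√5/5 ≈ 5.367 m/s

rope² = x² + 10²
x = √(15² - 10²) = 5√5
dx/dt = (rope/x) · d(rope)/dt = (15/(5√5)) · (-4) = -12√5/5 m/s
The boat approaches at 12√5/5 ≈ 5.367 m/s.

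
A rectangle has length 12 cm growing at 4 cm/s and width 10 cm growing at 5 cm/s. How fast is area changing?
100 cm²/s

A = lw
dA/dt = w·dl/dt + l·dw/dt = 10·4 + 12·5 = 100 cm²/s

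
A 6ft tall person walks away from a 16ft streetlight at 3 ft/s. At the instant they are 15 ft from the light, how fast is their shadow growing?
9/5 ft/s

By similar triangles: 16/(x+s) = 6/s
Solving: s = 6x/10
ds/dt = 6/10 · dx/dt = 3/5 · 3 = 9/5 ft/s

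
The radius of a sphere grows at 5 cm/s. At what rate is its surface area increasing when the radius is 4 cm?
160π cm²/s

S = 4πr²
dS/dt = dS/dr · dr/dt = 8πr · 5
At r = 4: dS/dt = 160π cm²/s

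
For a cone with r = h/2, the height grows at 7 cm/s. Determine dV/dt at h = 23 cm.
3703π/4 cm³/s

V = (1/3)π(h/2)²h = πh³/12
dV/dt = πh²/4 · 7
At h = 23: dV/dt = 3703π/4 cm³/s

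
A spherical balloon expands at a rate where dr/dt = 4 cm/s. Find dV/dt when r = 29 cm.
13456π cm³/s

V = (4/3)πr³
dV/dt = dV/dr · dr/dt = 4πr² · 4
At r = 29: dV/dt = 13456π cm³/s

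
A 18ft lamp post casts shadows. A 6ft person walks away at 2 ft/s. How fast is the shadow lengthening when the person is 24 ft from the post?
1 ft/s

By similar triangles: 18/(x+s) = 6/s
Solving: s = 6x/12
ds/dt = 6/12 · dx/dt = 1/2 · 2 = 1 ft/s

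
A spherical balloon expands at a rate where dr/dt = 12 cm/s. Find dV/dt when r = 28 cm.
37632π cm³/s

V = (4/3)πr³
dV/dt = dV/dr · dr/dt = 4πr² · 12
At r = 28: dV/dt = 37632π cm³/s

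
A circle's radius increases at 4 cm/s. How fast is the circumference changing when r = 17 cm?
8π cm/s

C = 2πr
dC/dt = 2π · dr/dt = 2π · 4 = 8π cm/s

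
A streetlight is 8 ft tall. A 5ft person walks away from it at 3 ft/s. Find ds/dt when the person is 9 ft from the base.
5 ft/s

By similar triangles: 8/(x+s) = 5/s
Solving: s = 5x/3
ds/dt = 5/3 · dx/dt = 5/3 · 3 = 5 ft/s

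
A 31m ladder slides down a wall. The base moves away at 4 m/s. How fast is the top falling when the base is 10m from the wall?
40√861/861 ≈ 1.363 m/s

x² + y² = 31²
2x·dx/dt + 2y·dy/dt = 0
dy/dt = -x/y · dx/dt = -10/√861 · 4 = -40√861/861 m/s
The top is descending at 40√861/861 ≈ 1.363 m/s.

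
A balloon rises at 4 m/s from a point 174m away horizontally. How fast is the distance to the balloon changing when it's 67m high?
268√34765/34765 ≈ 1.437 m/s

z² = 174² + y²
z = √(174² + 67²) = √34765
dz/dt = y/z · dy/dt = 67/√34765 · 4 = 268√34765/34765 ≈ 1.437 m/s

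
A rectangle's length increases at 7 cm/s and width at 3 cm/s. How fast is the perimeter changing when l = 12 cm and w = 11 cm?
20 cm/s

P = 2(l + w)
dP/dt = 2(dl/dt + dw/dt) = 2(7 + 3) = 20 cm/s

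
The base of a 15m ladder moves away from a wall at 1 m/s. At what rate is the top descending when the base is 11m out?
11√26/52 ≈ 1.079 m/s

x² + y² = 15²
2x·dx/dt + 2y·dy/dt = 0
dy/dt = -x/y · dx/dt = -11/(2√26) · 1 = -11√26/52 m/s
The top is descending at 11√26/52 ≈ 1.079 m/s.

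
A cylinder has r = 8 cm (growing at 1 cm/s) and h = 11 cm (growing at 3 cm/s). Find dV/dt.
368π cm³/s

V = πr²h
dV/dt = 2πrh·dr/dt + πr²·dh/dt
= 2π(8)(11)(1) + π(8)²(3)
= 368π cm³/s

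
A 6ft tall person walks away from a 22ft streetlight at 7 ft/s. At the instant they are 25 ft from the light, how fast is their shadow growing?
21/8 ft/s

By similar triangles: 22/(x+s) = 6/s
Solving: s = 6x/16
ds/dt = 6/16 · dx/dt = 3/8 · 7 = 21/8 ft/s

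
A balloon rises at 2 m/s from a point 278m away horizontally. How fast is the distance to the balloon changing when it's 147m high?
294√98893/98893 ≈ 0.9349 m/s

z² = 278² + y²
z = √(278² + 147²) = √98893
dz/dt = y/z · dy/dt = 147/√98893 · 2 = 294√98893/98893 ≈ 0.9349 m/s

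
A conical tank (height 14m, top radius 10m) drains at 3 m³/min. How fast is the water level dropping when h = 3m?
49/(75π) ≈ 0.208 m/min

r/h = 10/14, so r = (5/7)h
V = (1/3)πr²h = (1/3)π((5/7)h)²h = (25/147)πh³
dV/dh = (25/49)πh²
dh/dt = (dV/dt)/(dV/dh) = -3/((25/49)π·3²) = -49/(75π) m/min
The level is dropping at 49/(75π) ≈ 0.208 m/min.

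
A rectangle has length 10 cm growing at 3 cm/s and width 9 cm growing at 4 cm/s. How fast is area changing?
67 cm²/s

A = lw
dA/dt = w·dl/dt + l·dw/dt = 9·3 + 10·4 = 67 cm²/s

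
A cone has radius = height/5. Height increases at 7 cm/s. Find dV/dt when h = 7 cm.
343π/25 cm³/s

V = (1/3)π(h/5)²h = πh³/75
dV/dt = πh²/25 · 7
At h = 7: dV/dt = 343π/25 cm³/s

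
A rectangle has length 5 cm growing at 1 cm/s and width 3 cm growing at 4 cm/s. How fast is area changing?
23 cm²/s

A = lw
dA/dt = w·dl/dt + l·dw/dt = 3·1 + 5·4 = 23 cm²/s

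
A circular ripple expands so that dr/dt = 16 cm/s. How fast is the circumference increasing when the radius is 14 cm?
32π cm/s

C = 2πr
dC/dt = 2π · dr/dt = 2π · 16 = 32π cm/s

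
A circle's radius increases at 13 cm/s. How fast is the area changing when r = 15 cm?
390π cm²/s

A = πr²
dA/dt = 2πr · dr/dt = 2π(15)(13) = 390π cm²/s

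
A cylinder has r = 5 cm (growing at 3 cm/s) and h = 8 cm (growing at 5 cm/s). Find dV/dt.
365π cm³/s

V = πr²h
dV/dt = 2πrh·dr/dt + πr²·dh/dt
= 2π(5)(8)(3) + π(5)²(5)
= 365π cm³/s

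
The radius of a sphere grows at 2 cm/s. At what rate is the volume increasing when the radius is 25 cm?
5000π cm³/s

V = (4/3)πr³
dV/dt = dV/dr · dr/dt = 4πr² · 2
At r = 25: dV/dt = 5000π cm³/s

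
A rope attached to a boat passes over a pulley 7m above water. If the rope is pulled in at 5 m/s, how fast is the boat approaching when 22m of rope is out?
22√435/87 ≈ 5.274 m/s

rope² = x² + 7²
x = √(22² - 7²) = √435
dx/dt = (rope/x) · d(rope)/dt = (22/√435) · (-5) = -22√435/87 m/s
The boat approaches at 22√435/87 ≈ 5.274 m/s.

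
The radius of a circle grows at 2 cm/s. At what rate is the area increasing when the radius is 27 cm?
108π cm²/s

A = πr²
dA/dt = 2πr · dr/dt = 2π(27)(2) = 108π cm²/s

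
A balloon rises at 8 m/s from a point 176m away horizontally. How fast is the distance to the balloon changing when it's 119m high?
952√45137/45137 ≈ 4.481 m/s

z² = 176² + y²
z = √(176² + 119²) = √45137
dz/dt = y/z · dy/dt = 119/√45137 · 8 = 952√45137/45137 ≈ 4.481 m/s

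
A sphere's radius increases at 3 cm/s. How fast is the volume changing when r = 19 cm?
4332π cm³/s

V = (4/3)πr³
dV/dt = dV/dr · dr/dt = 4πr² · 3
At r = 19: dV/dt = 4332π cm³/s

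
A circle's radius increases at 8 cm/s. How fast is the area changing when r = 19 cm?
304π cm²/s

A = πr²
dA/dt = 2πr · dr/dt = 2π(19)(8) = 304π cm²/s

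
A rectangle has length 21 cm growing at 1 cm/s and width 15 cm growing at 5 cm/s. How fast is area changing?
120 cm²/s

A = lw
dA/dt = w·dl/dt + l·dw/dt = 15·1 + 21·5 = 120 cm²/s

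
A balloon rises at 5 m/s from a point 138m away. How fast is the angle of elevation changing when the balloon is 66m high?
0.029487 rad/s

tan(θ) = y/138
sec²(θ) · dθ/dt = (1/138) · dy/dt
dθ/dt = cos²(θ)/138 · 5 = 138/(138² + 66²) · 5
dθ/dt = 0.029487 rad/s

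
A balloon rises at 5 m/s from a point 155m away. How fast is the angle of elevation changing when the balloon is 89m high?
0.02426 rad/s

tan(θ) = y/155
sec²(θ) · dθ/dt = (1/155) · dy/dt
dθ/dt = cos²(θ)/155 · 5 = 155/(155² + 89²) · 5
dθ/dt = 0.02426 rad/s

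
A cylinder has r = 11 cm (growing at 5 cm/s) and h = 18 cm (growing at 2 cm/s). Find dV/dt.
2222π cm³/s

V = πr²h
dV/dt = 2πrh·dr/dt + πr²·dh/dt
= 2π(11)(18)(5) + π(11)²(2)
= 2222π cm³/s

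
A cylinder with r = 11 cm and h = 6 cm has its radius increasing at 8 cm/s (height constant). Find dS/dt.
448π cm²/s

S = 2πrh + 2πr² (lateral + bases)
dS/dt = (2πh + 4πr)·dr/dt = (2π·6 + 4π·11)·8
= 448π cm²/s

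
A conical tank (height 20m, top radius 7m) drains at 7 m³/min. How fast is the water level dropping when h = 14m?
100/(343π) ≈ 0.0928 m/min

r/h = 7/20, so r = (7/20)h
V = (1/3)πr²h = (1/3)π((7/20)h)²h = (49/1200)πh³
dV/dh = (49/400)πh²
dh/dt = (dV/dt)/(dV/dh) = -7/((49/400)π·14²) = -100/(343π) m/min
The level is dropping at 100/(343π) ≈ 0.0928 m/min.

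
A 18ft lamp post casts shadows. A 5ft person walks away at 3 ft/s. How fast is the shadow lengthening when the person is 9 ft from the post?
15/13 ft/s

By similar triangles: 18/(x+s) = 5/s
Solving: s = 5x/13
ds/dt = 5/13 · dx/dt = 5/13 · 3 = 15/13 ft/s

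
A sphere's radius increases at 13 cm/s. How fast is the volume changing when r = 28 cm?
40768π cm³/s

V = (4/3)πr³
dV/dt = dV/dr · dr/dt = 4πr² · 13
At r = 28: dV/dt = 40768π cm³/s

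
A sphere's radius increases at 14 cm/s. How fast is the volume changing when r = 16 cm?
14336π cm³/s

V = (4/3)πr³
dV/dt = dV/dr · dr/dt = 4πr² · 14
At r = 16: dV/dt = 14336π cm³/s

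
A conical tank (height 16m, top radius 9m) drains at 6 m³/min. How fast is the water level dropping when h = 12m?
32/(243π) ≈ 0.04192 m/min

r/h = 9/16, so r = (9/16)h
V = (1/3)πr²h = (1/3)π((9/16)h)²h = (27/256)πh³
dV/dh = (81/256)πh²
dh/dt = (dV/dt)/(dV/dh) = -6/((81/256)π·12²) = -32/(243π) m/min
The level is dropping at 32/(243π) ≈ 0.04192 m/min.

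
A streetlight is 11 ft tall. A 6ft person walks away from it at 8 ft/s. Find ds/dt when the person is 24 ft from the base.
48/5 ft/s

By similar triangles: 11/(x+s) = 6/s
Solving: s = 6x/5
ds/dt = 6/5 · dx/dt = 6/5 · 8 = 48/5 ft/s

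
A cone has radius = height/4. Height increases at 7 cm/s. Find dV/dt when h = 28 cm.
343π cm³/s

V = (1/3)π(h/4)²h = πh³/48
dV/dt = πh²/16 · 7
At h = 28: dV/dt = 343π cm³/s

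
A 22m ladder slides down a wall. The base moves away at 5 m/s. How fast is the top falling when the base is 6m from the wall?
15√7/28 ≈ 1.417 m/s

x² + y² = 22²
2x·dx/dt + 2y·dy/dt = 0
dy/dt = -x/y · dx/dt = -6/(8√7) · 5 = -15√7/28 m/s
The top is descending at 15√7/28 ≈ 1.417 m/s.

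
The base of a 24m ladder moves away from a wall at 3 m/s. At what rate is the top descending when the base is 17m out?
51√287/287 ≈ 3.01 m/s

x² + y² = 24²
2x·dx/dt + 2y·dy/dt = 0
dy/dt = -x/y · dx/dt = -17/√287 · 3 = -51√287/287 m/s
The top is descending at 51√287/287 ≈ 3.01 m/s.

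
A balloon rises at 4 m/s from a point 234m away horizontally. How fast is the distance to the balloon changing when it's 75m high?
100√6709/6709 ≈ 1.221 m/s

z² = 234² + y²
z = √(234² + 75²) = 3√6709
dz/dt = y/z · dy/dt = 75/(3√6709) · 4 = 100√6709/6709 ≈ 1.221 m/s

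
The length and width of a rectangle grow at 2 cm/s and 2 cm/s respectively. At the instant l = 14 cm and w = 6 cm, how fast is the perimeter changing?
8 cm/s

P = 2(l + w)
dP/dt = 2(dl/dt + dw/dt) = 2(2 + 2) = 8 cm/s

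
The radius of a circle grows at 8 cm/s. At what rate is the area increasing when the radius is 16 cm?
256π cm²/s

A = πr²
dA/dt = 2πr · dr/dt = 2π(16)(8) = 256π cm²/s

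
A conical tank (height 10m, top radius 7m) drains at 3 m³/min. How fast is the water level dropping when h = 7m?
300/(2401π) ≈ 0.03977 m/min

r/h = 7/10, so r = (7/10)h
V = (1/3)πr²h = (1/3)π((7/10)h)²h = (49/300)πh³
dV/dh = (49/100)πh²
dh/dt = (dV/dt)/(dV/dh) = -3/((49/100)π·7²) = -300/(2401π) m/min
The level is dropping at 300/(2401π) ≈ 0.03977 m/min.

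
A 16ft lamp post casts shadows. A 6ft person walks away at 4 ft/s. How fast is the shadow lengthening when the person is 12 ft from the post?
12/5 ft/s

By similar triangles: 16/(x+s) = 6/s
Solving: s = 6x/10
ds/dt = 6/10 · dx/dt = 3/5 · 4 = 12/5 ft/s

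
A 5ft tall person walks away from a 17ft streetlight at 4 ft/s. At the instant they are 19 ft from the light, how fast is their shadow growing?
5/3 ft/s

By similar triangles: 17/(x+s) = 5/s
Solving: s = 5x/12
ds/dt = 5/12 · dx/dt = 5/12 · 4 = 5/3 ft/s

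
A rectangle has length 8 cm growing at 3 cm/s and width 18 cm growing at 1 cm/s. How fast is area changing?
62 cm²/s

A = lw
dA/dt = w·dl/dt + l·dw/dt = 18·3 + 8·1 = 62 cm²/s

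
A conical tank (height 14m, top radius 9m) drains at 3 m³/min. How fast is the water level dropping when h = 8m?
49/(432π) ≈ 0.0361 m/min

r/h = 9/14, so r = (9/14)h
V = (1/3)πr²h = (1/3)π((9/14)h)²h = (27/196)πh³
dV/dh = (81/196)πh²
dh/dt = (dV/dt)/(dV/dh) = -3/((81/196)π·8²) = -49/(432π) m/min
The level is dropping at 49/(432π) ≈ 0.0361 m/min.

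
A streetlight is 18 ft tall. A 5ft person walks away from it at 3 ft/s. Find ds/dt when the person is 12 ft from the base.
15/13 ft/s

By similar triangles: 18/(x+s) = 5/s
Solving: s = 5x/13
ds/dt = 5/13 · dx/dt = 5/13 · 3 = 15/13 ft/s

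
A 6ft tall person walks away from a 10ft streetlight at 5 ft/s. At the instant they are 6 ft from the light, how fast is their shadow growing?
15/2 ft/s

By similar triangles: 10/(x+s) = 6/s
Solving: s = 6x/4
ds/dt = 6/4 · dx/dt = 3/2 · 5 = 15/2 ft/s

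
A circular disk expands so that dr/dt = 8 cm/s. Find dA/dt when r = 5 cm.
80π cm²/s

A = πr²
dA/dt = 2πr · dr/dt = 2π(5)(8) = 80π cm²/s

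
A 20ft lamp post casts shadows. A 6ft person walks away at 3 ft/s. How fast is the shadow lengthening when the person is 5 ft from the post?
9/7 ft/s

By similar triangles: 20/(x+s) = 6/s
Solving: s = 6x/14
ds/dt = 6/14 · dx/dt = 3/7 · 3 = 9/7 ft/s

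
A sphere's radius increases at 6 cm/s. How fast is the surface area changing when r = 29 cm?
1392π cm²/s

S = 4πr²
dS/dt = dS/dr · dr/dt = 8πr · 6
At r = 29: dS/dt = 1392π cm²/s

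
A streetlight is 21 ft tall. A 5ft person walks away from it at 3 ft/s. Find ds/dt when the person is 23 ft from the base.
15/16 ft/s

By similar triangles: 21/(x+s) = 5/s
Solving: s = 5x/16
ds/dt = 5/16 · dx/dt = 5/16 · 3 = 15/16 ft/s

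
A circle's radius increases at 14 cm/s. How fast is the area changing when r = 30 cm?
840π cm²/s

A = πr²
dA/dt = 2πr · dr/dt = 2π(30)(14) = 840π cm²/s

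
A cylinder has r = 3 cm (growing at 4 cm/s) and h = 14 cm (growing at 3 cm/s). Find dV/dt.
363π cm³/s

V = πr²h
dV/dt = 2πrh·dr/dt + πr²·dh/dt
= 2π(3)(14)(4) + π(3)²(3)
= 363π cm³/s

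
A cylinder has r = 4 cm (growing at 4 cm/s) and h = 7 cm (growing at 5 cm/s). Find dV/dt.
304π cm³/s

V = πr²h
dV/dt = 2πrh·dr/dt + πr²·dh/dt
= 2π(4)(7)(4) + π(4)²(5)
= 304π cm³/s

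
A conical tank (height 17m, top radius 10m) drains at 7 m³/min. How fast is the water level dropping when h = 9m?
2023/(8100π) ≈ 0.0795 m/min

r/h = 10/17, so r = (10/17)h
V = (1/3)πr²h = (1/3)π((10/17)h)²h = (100/867)πh³
dV/dh = (100/289)πh²
dh/dt = (dV/dt)/(dV/dh) = -7/((100/289)π·9²) = -2023/(8100π) m/min
The level is dropping at 2023/(8100π) ≈ 0.0795 m/min.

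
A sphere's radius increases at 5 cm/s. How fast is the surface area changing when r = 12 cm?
480π cm²/s

S = 4πr²
dS/dt = dS/dr · dr/dt = 8πr · 5
At r = 12: dS/dt = 480π cm²/s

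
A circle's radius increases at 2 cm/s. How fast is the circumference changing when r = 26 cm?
4π cm/s

C = 2πr
dC/dt = 2π · dr/dt = 2π · 2 = 4π cm/s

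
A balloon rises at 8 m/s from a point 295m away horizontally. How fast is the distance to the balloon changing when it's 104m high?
832√97841/97841 ≈ 2.66 m/s

z² = 295² + y²
z = √(295² + 104²) = √97841
dz/dt = y/z · dy/dt = 104/√97841 · 8 = 832√97841/97841 ≈ 2.66 m/s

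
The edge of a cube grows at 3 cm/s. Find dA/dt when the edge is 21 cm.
756 cm²/s

A = 6s²
dA/dt = 12s · ds/dt = 12·21·3 = 756 cm²/s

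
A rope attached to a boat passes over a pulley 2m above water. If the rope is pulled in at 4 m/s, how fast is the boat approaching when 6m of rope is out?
3√2 ≈ 4.243 m/s

rope² = x² + 2²
x = √(6² - 2²) = 4√2
dx/dt = (rope/x) · d(rope)/dt = (6/(4√2)) · (-4) = -3√2 m/s
The boat approaches at 3√2 ≈ 4.243 m/s.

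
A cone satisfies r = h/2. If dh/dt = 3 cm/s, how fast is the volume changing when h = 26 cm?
507π cm³/s

V = (1/3)π(h/2)²h = πh³/12
dV/dt = πh²/4 · 3
At h = 26: dV/dt = 507π cm³/s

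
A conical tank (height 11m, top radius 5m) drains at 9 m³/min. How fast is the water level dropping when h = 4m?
1089/(400π) ≈ 0.8666 m/min

r/h = 5/11, so r = (5/11)h
V = (1/3)πr²h = (1/3)π((5/11)h)²h = (25/363)πh³
dV/dh = (25/121)πh²
dh/dt = (dV/dt)/(dV/dh) = -9/((25/121)π·4²) = -1089/(400π) m/min
The level is dropping at 1089/(400π) ≈ 0.8666 m/min.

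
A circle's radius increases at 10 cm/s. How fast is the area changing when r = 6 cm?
120π cm²/s

A = πr²
dA/dt = 2πr · dr/dt = 2π(6)(10) = 120π cm²/s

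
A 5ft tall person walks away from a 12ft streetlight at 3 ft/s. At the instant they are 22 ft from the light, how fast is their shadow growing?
15/7 ft/s

By similar triangles: 12/(x+s) = 5/s
Solving: s = 5x/7
ds/dt = 5/7 · dx/dt = 5/7 · 3 = 15/7 ft/s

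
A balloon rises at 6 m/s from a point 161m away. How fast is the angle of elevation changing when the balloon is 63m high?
0.032319 rad/s

tan(θ) = y/161
sec²(θ) · dθ/dt = (1/161) · dy/dt
dθ/dt = cos²(θ)/161 · 6 = 161/(161² + 63²) · 6
dθ/dt = 0.032319 rad/s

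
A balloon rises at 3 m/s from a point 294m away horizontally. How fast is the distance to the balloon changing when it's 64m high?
96√22633/22633 ≈ 0.6381 m/s

z² = 294² + y²
z = √(294² + 64²) = 2√22633
dz/dt = y/z · dy/dt = 64/(2√22633) · 3 = 96√22633/22633 ≈ 0.6381 m/s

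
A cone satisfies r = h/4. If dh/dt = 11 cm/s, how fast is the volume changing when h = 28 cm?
539π cm³/s

V = (1/3)π(h/4)²h = πh³/48
dV/dt = πh²/16 · 11
At h = 28: dV/dt = 539π cm³/s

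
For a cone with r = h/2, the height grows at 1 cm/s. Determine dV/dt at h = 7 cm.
49π/4 cm³/s

V = (1/3)π(h/2)²h = πh³/12
dV/dt = πh²/4 · 1
At h = 7: dV/dt = 49π/4 cm³/s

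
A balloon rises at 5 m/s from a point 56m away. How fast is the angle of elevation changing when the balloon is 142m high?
0.012017 rad/s

tan(θ) = y/56
sec²(θ) · dθ/dt = (1/56) · dy/dt
dθ/dt = cos²(θ)/56 · 5 = 56/(56² + 142²) · 5
dθ/dt = 0.012017 rad/s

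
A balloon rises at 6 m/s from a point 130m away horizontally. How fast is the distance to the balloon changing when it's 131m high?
786√34061/34061 ≈ 4.259 m/s

z² = 130² + y²
z = √(130² + 131²) = √34061
dz/dt = y/z · dy/dt = 131/√34061 · 6 = 786√34061/34061 ≈ 4.259 m/s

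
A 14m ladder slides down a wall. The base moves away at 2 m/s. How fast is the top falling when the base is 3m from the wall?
6√187/187 ≈ 0.4388 m/s

x² + y² = 14²
2x·dx/dt + 2y·dy/dt = 0
dy/dt = -x/y · dx/dt = -3/√187 · 2 = -6√187/187 m/s
The top is descending at 6√187/187 ≈ 0.4388 m/s.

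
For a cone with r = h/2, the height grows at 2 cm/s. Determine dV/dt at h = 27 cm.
729π/2 cm³/s

V = (1/3)π(h/2)²h = πh³/12
dV/dt = πh²/4 · 2
At h = 27: dV/dt = 729π/2 cm³/s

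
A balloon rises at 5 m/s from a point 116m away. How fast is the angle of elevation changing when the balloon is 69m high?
0.031838 rad/s

tan(θ) = y/116
sec²(θ) · dθ/dt = (1/116) · dy/dt
dθ/dt = cos²(θ)/116 · 5 = 116/(116² + 69²) · 5
dθ/dt = 0.031838 rad/s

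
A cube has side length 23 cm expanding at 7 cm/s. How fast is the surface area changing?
1932 cm²/s

A = 6s²
dA/dt = 12s · ds/dt = 12·23·7 = 1932 cm²/s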